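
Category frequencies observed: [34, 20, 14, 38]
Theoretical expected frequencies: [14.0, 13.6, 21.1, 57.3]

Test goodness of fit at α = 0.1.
Chi-square goodness of fit test:
H₀: observed counts match expected distribution
H₁: observed counts differ from expected distribution
df = k - 1 = 3
χ² = Σ(O - E)²/E
   = (34 - 14.0)²/14.0 + (20 - 13.6)²/13.6 + (14 - 21.1)²/21.1 + (38 - 57.3)²/57.3
   = 28.571 + 3.012 + 2.389 + 6.501
   = 40.47
p-value < 0.0001

Since p-value < α = 0.1, we reject H₀.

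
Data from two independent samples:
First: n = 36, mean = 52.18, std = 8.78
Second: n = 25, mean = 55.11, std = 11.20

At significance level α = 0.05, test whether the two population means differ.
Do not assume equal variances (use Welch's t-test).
Welch's two-sample t-test:
H₀: μ₁ = μ₂
H₁: μ₁ ≠ μ₂
s₁²/n₁ = 8.78²/36 = 2.1413,  s₂²/n₂ = 11.20²/25 = 5.0176
SE = √(s₁²/n₁ + s₂²/n₂) = √(2.1413 + 5.0176) = 2.6756
df (Welch-Satterthwaite) = (s₁²/n₁ + s₂²/n₂)² / [(s₁²/n₁)²/(n₁-1) + (s₂²/n₂)²/(n₂-1)] ≈ 43.43
t = (x̄₁ - x̄₂) / SE = (52.18 - 55.11) / 2.6756 = -2.93 / 2.6756 = -1.095
p-value = 0.2795

Since p-value > α = 0.05, we fail to reject H₀.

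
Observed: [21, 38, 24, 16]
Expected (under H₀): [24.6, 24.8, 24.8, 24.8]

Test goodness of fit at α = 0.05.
Chi-square goodness of fit test:
H₀: observed counts match expected distribution
H₁: observed counts differ from expected distribution
df = k - 1 = 3
χ² = Σ(O - E)²/E
   = (21 - 24.6)²/24.6 + (38 - 24.8)²/24.8 + (24 - 24.8)²/24.8 + (16 - 24.8)²/24.8
   = 0.527 + 7.026 + 0.026 + 3.123
   = 10.70
p-value = 0.0135

Since p-value < α = 0.05, we reject H₀.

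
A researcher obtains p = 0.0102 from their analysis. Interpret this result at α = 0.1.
Since p = 0.0102 < α = 0.1, reject H₀.
There is sufficient evidence to reject the null hypothesis; the result is statistically significant at the 0.1 level.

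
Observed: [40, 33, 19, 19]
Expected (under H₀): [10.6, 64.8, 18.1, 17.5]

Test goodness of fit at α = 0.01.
Chi-square goodness of fit test:
H₀: observed counts match expected distribution
H₁: observed counts differ from expected distribution
df = k - 1 = 3
χ² = Σ(O - E)²/E
   = (40 - 10.6)²/10.6 + (33 - 64.8)²/64.8 + (19 - 18.1)²/18.1 + (19 - 17.5)²/17.5
   = 81.543 + 15.606 + 0.045 + 0.129
   = 97.32
p-value < 0.0001

Since p-value < α = 0.01, we reject H₀.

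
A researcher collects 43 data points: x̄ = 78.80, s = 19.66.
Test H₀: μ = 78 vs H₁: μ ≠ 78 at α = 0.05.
One-sample t-test:
H₀: μ = 78
H₁: μ ≠ 78
df = n - 1 = 42
t = (x̄ - μ₀) / (s/√n) = (78.80 - 78) / (19.66/√43) = 0.267
p-value = 0.7909

Since p-value > α = 0.05, we fail to reject H₀.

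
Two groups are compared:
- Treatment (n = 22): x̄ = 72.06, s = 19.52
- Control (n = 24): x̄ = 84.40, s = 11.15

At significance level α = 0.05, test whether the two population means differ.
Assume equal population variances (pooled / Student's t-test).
Student's two-sample t-test (equal variances):
H₀: μ₁ = μ₂
H₁: μ₁ ≠ μ₂
df = n₁ + n₂ - 2 = 44
Pooled variance s_p² = [(n₁-1)s₁² + (n₂-1)s₂²] / (n₁ + n₂ - 2) = [(21)(19.52²) + (23)(11.15²)] / 44 = 246.8422
SE = √(s_p²(1/n₁ + 1/n₂)) = √(246.8422 × (1/22 + 1/24)) = 4.6374
t = (x̄₁ - x̄₂) / SE = (72.06 - 84.40) / 4.6374 = -12.34 / 4.6374 = -2.661
p-value = 0.0108

Since p-value < α = 0.05, we reject H₀.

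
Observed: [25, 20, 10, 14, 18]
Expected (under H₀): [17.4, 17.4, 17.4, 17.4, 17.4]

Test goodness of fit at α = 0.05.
Chi-square goodness of fit test:
H₀: observed counts match expected distribution
H₁: observed counts differ from expected distribution
df = k - 1 = 4
χ² = Σ(O - E)²/E
   = (25 - 17.4)²/17.4 + (20 - 17.4)²/17.4 + (10 - 17.4)²/17.4 + (14 - 17.4)²/17.4 + (18 - 17.4)²/17.4
   = 3.320 + 0.389 + 3.147 + 0.664 + 0.021
   = 7.54
p-value = 0.1099

Since p-value > α = 0.05, we fail to reject H₀.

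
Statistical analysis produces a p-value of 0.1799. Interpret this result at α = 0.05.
Since p = 0.1799 > α = 0.05, fail to reject H₀.
There is insufficient evidence to reject the null hypothesis; the result is not statistically significant at the 0.05 level.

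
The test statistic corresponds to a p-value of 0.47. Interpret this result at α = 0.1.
Since p = 0.47 > α = 0.1, fail to reject H₀.
There is insufficient evidence to reject the null hypothesis; the result is not statistically significant at the 0.1 level.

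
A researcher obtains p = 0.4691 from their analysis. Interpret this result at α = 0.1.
Since p = 0.4691 > α = 0.1, fail to reject H₀.
There is insufficient evidence to reject the null hypothesis; the result is not statistically significant at the 0.1 level.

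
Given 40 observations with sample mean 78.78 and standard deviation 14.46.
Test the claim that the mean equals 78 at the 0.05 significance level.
One-sample t-test:
H₀: μ = 78
H₁: μ ≠ 78
df = n - 1 = 39
t = (x̄ - μ₀) / (s/√n) = (78.78 - 78) / (14.46/√40) = 0.341
p-value = 0.7348

Since p-value > α = 0.05, we fail to reject H₀.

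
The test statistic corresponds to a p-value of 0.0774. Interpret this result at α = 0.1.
Since p = 0.0774 < α = 0.1, reject H₀.
There is sufficient evidence to reject the null hypothesis; the result is statistically significant at the 0.1 level.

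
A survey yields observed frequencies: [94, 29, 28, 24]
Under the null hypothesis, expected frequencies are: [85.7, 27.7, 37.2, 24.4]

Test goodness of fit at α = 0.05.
Chi-square goodness of fit test:
H₀: observed counts match expected distribution
H₁: observed counts differ from expected distribution
df = k - 1 = 3
χ² = Σ(O - E)²/E
   = (94 - 85.7)²/85.7 + (29 - 27.7)²/27.7 + (28 - 37.2)²/37.2 + (24 - 24.4)²/24.4
   = 0.804 + 0.061 + 2.275 + 0.007
   = 3.15
p-value = 0.3696

Since p-value > α = 0.05, we fail to reject H₀.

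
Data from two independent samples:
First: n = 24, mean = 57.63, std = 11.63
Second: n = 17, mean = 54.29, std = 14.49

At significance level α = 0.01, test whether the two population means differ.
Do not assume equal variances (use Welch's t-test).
Welch's two-sample t-test:
H₀: μ₁ = μ₂
H₁: μ₁ ≠ μ₂
s₁²/n₁ = 11.63²/24 = 5.6357,  s₂²/n₂ = 14.49²/17 = 12.3506
SE = √(s₁²/n₁ + s₂²/n₂) = √(5.6357 + 12.3506) = 4.2410
df (Welch-Satterthwaite) = (s₁²/n₁ + s₂²/n₂)² / [(s₁²/n₁)²/(n₁-1) + (s₂²/n₂)²/(n₂-1)] ≈ 29.64
t = (x̄₁ - x̄₂) / SE = (57.63 - 54.29) / 4.2410 = 3.34 / 4.2410 = 0.788
p-value = 0.4372

Since p-value > α = 0.01, we fail to reject H₀.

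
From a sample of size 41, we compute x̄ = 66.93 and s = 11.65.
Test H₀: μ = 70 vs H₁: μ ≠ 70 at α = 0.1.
One-sample t-test:
H₀: μ = 70
H₁: μ ≠ 70
df = n - 1 = 40
t = (x̄ - μ₀) / (s/√n) = (66.93 - 70) / (11.65/√41) = -1.687
p-value = 0.0993

Since p-value < α = 0.1, we reject H₀.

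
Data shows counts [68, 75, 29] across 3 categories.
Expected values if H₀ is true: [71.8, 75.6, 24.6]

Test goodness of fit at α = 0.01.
Chi-square goodness of fit test:
H₀: observed counts match expected distribution
H₁: observed counts differ from expected distribution
df = k - 1 = 2
χ² = Σ(O - E)²/E
   = (68 - 71.8)²/71.8 + (75 - 75.6)²/75.6 + (29 - 24.6)²/24.6
   = 0.201 + 0.005 + 0.787
   = 0.99
p-value = 0.6087

Since p-value > α = 0.01, we fail to reject H₀.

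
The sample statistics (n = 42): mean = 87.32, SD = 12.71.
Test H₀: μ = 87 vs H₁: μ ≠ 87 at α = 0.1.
One-sample t-test:
H₀: μ = 87
H₁: μ ≠ 87
df = n - 1 = 41
t = (x̄ - μ₀) / (s/√n) = (87.32 - 87) / (12.71/√42) = 0.163
p-value = 0.8712

Since p-value > α = 0.1, we fail to reject H₀.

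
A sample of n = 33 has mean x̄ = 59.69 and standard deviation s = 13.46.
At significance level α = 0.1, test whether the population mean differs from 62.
One-sample t-test:
H₀: μ = 62
H₁: μ ≠ 62
df = n - 1 = 32
t = (x̄ - μ₀) / (s/√n) = (59.69 - 62) / (13.46/√33) = -0.986
p-value = 0.3316

Since p-value > α = 0.1, we fail to reject H₀.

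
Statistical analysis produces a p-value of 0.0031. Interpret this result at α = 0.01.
Since p = 0.0031 < α = 0.01, reject H₀.
There is sufficient evidence to reject the null hypothesis; the result is statistically significant at the 0.01 level.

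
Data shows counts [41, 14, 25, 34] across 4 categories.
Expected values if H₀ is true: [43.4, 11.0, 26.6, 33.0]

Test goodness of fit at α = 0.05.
Chi-square goodness of fit test:
H₀: observed counts match expected distribution
H₁: observed counts differ from expected distribution
df = k - 1 = 3
χ² = Σ(O - E)²/E
   = (41 - 43.4)²/43.4 + (14 - 11.0)²/11.0 + (25 - 26.6)²/26.6 + (34 - 33.0)²/33.0
   = 0.133 + 0.818 + 0.096 + 0.030
   = 1.08
p-value = 0.7825

Since p-value > α = 0.05, we fail to reject H₀.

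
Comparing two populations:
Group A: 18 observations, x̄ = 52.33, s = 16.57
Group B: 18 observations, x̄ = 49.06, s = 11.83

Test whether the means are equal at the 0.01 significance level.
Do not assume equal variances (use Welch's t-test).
Welch's two-sample t-test:
H₀: μ₁ = μ₂
H₁: μ₁ ≠ μ₂
s₁²/n₁ = 16.57²/18 = 15.2536,  s₂²/n₂ = 11.83²/18 = 7.7749
SE = √(s₁²/n₁ + s₂²/n₂) = √(15.2536 + 7.7749) = 4.7988
df (Welch-Satterthwaite) = (s₁²/n₁ + s₂²/n₂)² / [(s₁²/n₁)²/(n₁-1) + (s₂²/n₂)²/(n₂-1)] ≈ 30.76
t = (x̄₁ - x̄₂) / SE = (52.33 - 49.06) / 4.7988 = 3.27 / 4.7988 = 0.681
p-value = 0.5007

Since p-value > α = 0.01, we fail to reject H₀.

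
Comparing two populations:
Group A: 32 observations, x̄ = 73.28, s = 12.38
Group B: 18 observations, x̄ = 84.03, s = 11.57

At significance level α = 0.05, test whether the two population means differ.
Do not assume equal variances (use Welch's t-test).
Welch's two-sample t-test:
H₀: μ₁ = μ₂
H₁: μ₁ ≠ μ₂
s₁²/n₁ = 12.38²/32 = 4.7895,  s₂²/n₂ = 11.57²/18 = 7.4369
SE = √(s₁²/n₁ + s₂²/n₂) = √(4.7895 + 7.4369) = 3.4966
df (Welch-Satterthwaite) = (s₁²/n₁ + s₂²/n₂)² / [(s₁²/n₁)²/(n₁-1) + (s₂²/n₂)²/(n₂-1)] ≈ 37.43
t = (x̄₁ - x̄₂) / SE = (73.28 - 84.03) / 3.4966 = -10.75 / 3.4966 = -3.074
p-value = 0.0039

Since p-value < α = 0.05, we reject H₀.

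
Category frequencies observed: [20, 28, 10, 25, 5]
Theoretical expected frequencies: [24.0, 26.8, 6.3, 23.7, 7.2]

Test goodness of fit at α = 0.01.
Chi-square goodness of fit test:
H₀: observed counts match expected distribution
H₁: observed counts differ from expected distribution
df = k - 1 = 4
χ² = Σ(O - E)²/E
   = (20 - 24.0)²/24.0 + (28 - 26.8)²/26.8 + (10 - 6.3)²/6.3 + (25 - 23.7)²/23.7 + (5 - 7.2)²/7.2
   = 0.667 + 0.054 + 2.173 + 0.071 + 0.672
   = 3.64
p-value = 0.4574

Since p-value > α = 0.01, we fail to reject H₀.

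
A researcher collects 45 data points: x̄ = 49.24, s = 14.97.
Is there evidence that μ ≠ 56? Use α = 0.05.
One-sample t-test:
H₀: μ = 56
H₁: μ ≠ 56
df = n - 1 = 44
t = (x̄ - μ₀) / (s/√n) = (49.24 - 56) / (14.97/√45) = -3.029
p-value = 0.0041

Since p-value < α = 0.05, we reject H₀.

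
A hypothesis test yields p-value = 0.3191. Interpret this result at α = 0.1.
Since p = 0.3191 > α = 0.1, fail to reject H₀.
There is insufficient evidence to reject the null hypothesis; the result is not statistically significant at the 0.1 level.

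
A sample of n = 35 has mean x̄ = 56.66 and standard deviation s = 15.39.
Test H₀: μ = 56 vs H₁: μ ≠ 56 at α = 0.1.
One-sample t-test:
H₀: μ = 56
H₁: μ ≠ 56
df = n - 1 = 34
t = (x̄ - μ₀) / (s/√n) = (56.66 - 56) / (15.39/√35) = 0.254
p-value = 0.8012

Since p-value > α = 0.1, we fail to reject H₀.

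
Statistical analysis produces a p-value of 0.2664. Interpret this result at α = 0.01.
Since p = 0.2664 > α = 0.01, fail to reject H₀.
There is insufficient evidence to reject the null hypothesis; the result is not statistically significant at the 0.01 level.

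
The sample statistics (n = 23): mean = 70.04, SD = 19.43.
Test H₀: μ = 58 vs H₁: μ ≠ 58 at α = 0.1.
One-sample t-test:
H₀: μ = 58
H₁: μ ≠ 58
df = n - 1 = 22
t = (x̄ - μ₀) / (s/√n) = (70.04 - 58) / (19.43/√23) = 2.972
p-value = 0.0070

Since p-value < α = 0.1, we reject H₀.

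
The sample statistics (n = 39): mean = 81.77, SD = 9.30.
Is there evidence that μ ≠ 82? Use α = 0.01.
One-sample t-test:
H₀: μ = 82
H₁: μ ≠ 82
df = n - 1 = 38
t = (x̄ - μ₀) / (s/√n) = (81.77 - 82) / (9.30/√39) = -0.154
p-value = 0.8781

Since p-value > α = 0.01, we fail to reject H₀.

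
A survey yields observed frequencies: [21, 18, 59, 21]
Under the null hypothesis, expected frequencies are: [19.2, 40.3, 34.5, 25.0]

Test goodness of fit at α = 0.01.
Chi-square goodness of fit test:
H₀: observed counts match expected distribution
H₁: observed counts differ from expected distribution
df = k - 1 = 3
χ² = Σ(O - E)²/E
   = (21 - 19.2)²/19.2 + (18 - 40.3)²/40.3 + (59 - 34.5)²/34.5 + (21 - 25.0)²/25.0
   = 0.169 + 12.340 + 17.399 + 0.640
   = 30.55
p-value < 0.0001

Since p-value < α = 0.01, we reject H₀.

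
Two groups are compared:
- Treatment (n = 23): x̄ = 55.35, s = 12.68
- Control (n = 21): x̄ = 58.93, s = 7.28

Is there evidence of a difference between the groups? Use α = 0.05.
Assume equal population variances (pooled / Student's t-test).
Student's two-sample t-test (equal variances):
H₀: μ₁ = μ₂
H₁: μ₁ ≠ μ₂
df = n₁ + n₂ - 2 = 42
Pooled variance s_p² = [(n₁-1)s₁² + (n₂-1)s₂²] / (n₁ + n₂ - 2) = [(22)(12.68²) + (20)(7.28²)] / 42 = 109.4567
SE = √(s_p²(1/n₁ + 1/n₂)) = √(109.4567 × (1/23 + 1/21)) = 3.1577
t = (x̄₁ - x̄₂) / SE = (55.35 - 58.93) / 3.1577 = -3.58 / 3.1577 = -1.134
p-value = 0.2633

Since p-value > α = 0.05, we fail to reject H₀.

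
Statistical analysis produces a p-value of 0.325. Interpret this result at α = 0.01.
Since p = 0.325 > α = 0.01, fail to reject H₀.
There is insufficient evidence to reject the null hypothesis; the result is not statistically significant at the 0.01 level.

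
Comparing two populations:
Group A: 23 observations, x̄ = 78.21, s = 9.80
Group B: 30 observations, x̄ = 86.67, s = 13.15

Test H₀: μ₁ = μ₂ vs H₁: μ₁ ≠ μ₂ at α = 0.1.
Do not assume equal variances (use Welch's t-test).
Welch's two-sample t-test:
H₀: μ₁ = μ₂
H₁: μ₁ ≠ μ₂
s₁²/n₁ = 9.80²/23 = 4.1757,  s₂²/n₂ = 13.15²/30 = 5.7641
SE = √(s₁²/n₁ + s₂²/n₂) = √(4.1757 + 5.7641) = 3.1527
df (Welch-Satterthwaite) = (s₁²/n₁ + s₂²/n₂)² / [(s₁²/n₁)²/(n₁-1) + (s₂²/n₂)²/(n₂-1)] ≈ 50.97
t = (x̄₁ - x̄₂) / SE = (78.21 - 86.67) / 3.1527 = -8.46 / 3.1527 = -2.683
p-value = 0.0098

Since p-value < α = 0.1, we reject H₀.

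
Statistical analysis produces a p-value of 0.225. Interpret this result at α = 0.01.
Since p = 0.225 > α = 0.01, fail to reject H₀.
There is insufficient evidence to reject the null hypothesis; the result is not statistically significant at the 0.01 level.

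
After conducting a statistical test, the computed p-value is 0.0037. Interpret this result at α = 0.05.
Since p = 0.0037 < α = 0.05, reject H₀.
There is sufficient evidence to reject the null hypothesis; the result is statistically significant at the 0.05 level.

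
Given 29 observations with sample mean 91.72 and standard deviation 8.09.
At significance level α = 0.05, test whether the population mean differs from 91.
One-sample t-test:
H₀: μ = 91
H₁: μ ≠ 91
df = n - 1 = 28
t = (x̄ - μ₀) / (s/√n) = (91.72 - 91) / (8.09/√29) = 0.479
p-value = 0.6355

Since p-value > α = 0.05, we fail to reject H₀.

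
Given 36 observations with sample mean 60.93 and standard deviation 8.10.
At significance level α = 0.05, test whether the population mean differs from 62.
One-sample t-test:
H₀: μ = 62
H₁: μ ≠ 62
df = n - 1 = 35
t = (x̄ - μ₀) / (s/√n) = (60.93 - 62) / (8.10/√36) = -0.793
p-value = 0.4334

Since p-value > α = 0.05, we fail to reject H₀.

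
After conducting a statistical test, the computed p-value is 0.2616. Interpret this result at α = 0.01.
Since p = 0.2616 > α = 0.01, fail to reject H₀.
There is insufficient evidence to reject the null hypothesis; the result is not statistically significant at the 0.01 level.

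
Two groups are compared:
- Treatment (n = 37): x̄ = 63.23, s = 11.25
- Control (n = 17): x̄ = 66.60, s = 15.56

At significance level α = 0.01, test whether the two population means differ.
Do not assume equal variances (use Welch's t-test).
Welch's two-sample t-test:
H₀: μ₁ = μ₂
H₁: μ₁ ≠ μ₂
s₁²/n₁ = 11.25²/37 = 3.4206,  s₂²/n₂ = 15.56²/17 = 14.2420
SE = √(s₁²/n₁ + s₂²/n₂) = √(3.4206 + 14.2420) = 4.2027
df (Welch-Satterthwaite) = (s₁²/n₁ + s₂²/n₂)² / [(s₁²/n₁)²/(n₁-1) + (s₂²/n₂)²/(n₂-1)] ≈ 23.99
t = (x̄₁ - x̄₂) / SE = (63.23 - 66.60) / 4.2027 = -3.37 / 4.2027 = -0.802
p-value = 0.4305

Since p-value > α = 0.01, we fail to reject H₀.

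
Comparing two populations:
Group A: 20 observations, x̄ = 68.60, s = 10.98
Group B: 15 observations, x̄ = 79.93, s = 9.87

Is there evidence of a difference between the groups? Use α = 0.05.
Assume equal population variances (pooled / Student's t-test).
Student's two-sample t-test (equal variances):
H₀: μ₁ = μ₂
H₁: μ₁ ≠ μ₂
df = n₁ + n₂ - 2 = 33
Pooled variance s_p² = [(n₁-1)s₁² + (n₂-1)s₂²] / (n₁ + n₂ - 2) = [(19)(10.98²) + (14)(9.87²)] / 33 = 110.7419
SE = √(s_p²(1/n₁ + 1/n₂)) = √(110.7419 × (1/20 + 1/15)) = 3.5944
t = (x̄₁ - x̄₂) / SE = (68.60 - 79.93) / 3.5944 = -11.33 / 3.5944 = -3.152
p-value = 0.0034

Since p-value < α = 0.05, we reject H₀.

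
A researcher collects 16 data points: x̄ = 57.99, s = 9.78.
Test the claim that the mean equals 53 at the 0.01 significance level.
One-sample t-test:
H₀: μ = 53
H₁: μ ≠ 53
df = n - 1 = 15
t = (x̄ - μ₀) / (s/√n) = (57.99 - 53) / (9.78/√16) = 2.041
p-value = 0.0593

Since p-value > α = 0.01, we fail to reject H₀.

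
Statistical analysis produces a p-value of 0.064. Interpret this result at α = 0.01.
Since p = 0.064 > α = 0.01, fail to reject H₀.
There is insufficient evidence to reject the null hypothesis; the result is not statistically significant at the 0.01 level.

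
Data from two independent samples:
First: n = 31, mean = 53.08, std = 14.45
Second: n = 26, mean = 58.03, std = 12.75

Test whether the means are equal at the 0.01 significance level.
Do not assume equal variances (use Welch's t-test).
Welch's two-sample t-test:
H₀: μ₁ = μ₂
H₁: μ₁ ≠ μ₂
s₁²/n₁ = 14.45²/31 = 6.7356,  s₂²/n₂ = 12.75²/26 = 6.2524
SE = √(s₁²/n₁ + s₂²/n₂) = √(6.7356 + 6.2524) = 3.6039
df (Welch-Satterthwaite) = (s₁²/n₁ + s₂²/n₂)² / [(s₁²/n₁)²/(n₁-1) + (s₂²/n₂)²/(n₂-1)] ≈ 54.84
t = (x̄₁ - x̄₂) / SE = (53.08 - 58.03) / 3.6039 = -4.95 / 3.6039 = -1.374
p-value = 0.1752

Since p-value > α = 0.01, we fail to reject H₀.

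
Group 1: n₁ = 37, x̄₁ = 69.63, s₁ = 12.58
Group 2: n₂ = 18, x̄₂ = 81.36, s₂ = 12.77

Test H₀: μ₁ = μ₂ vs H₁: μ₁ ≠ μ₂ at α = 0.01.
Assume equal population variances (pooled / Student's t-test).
Student's two-sample t-test (equal variances):
H₀: μ₁ = μ₂
H₁: μ₁ ≠ μ₂
df = n₁ + n₂ - 2 = 53
Pooled variance s_p² = [(n₁-1)s₁² + (n₂-1)s₂²] / (n₁ + n₂ - 2) = [(36)(12.58²) + (17)(12.77²)] / 53 = 159.8013
SE = √(s_p²(1/n₁ + 1/n₂)) = √(159.8013 × (1/37 + 1/18)) = 3.6327
t = (x̄₁ - x̄₂) / SE = (69.63 - 81.36) / 3.6327 = -11.73 / 3.6327 = -3.229
p-value = 0.0021

Since p-value < α = 0.01, we reject H₀.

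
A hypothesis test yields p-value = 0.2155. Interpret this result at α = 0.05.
Since p = 0.2155 > α = 0.05, fail to reject H₀.
There is insufficient evidence to reject the null hypothesis; the result is not statistically significant at the 0.05 level.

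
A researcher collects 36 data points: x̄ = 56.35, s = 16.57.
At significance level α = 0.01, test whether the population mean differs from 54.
One-sample t-test:
H₀: μ = 54
H₁: μ ≠ 54
df = n - 1 = 35
t = (x̄ - μ₀) / (s/√n) = (56.35 - 54) / (16.57/√36) = 0.851
p-value = 0.4006

Since p-value > α = 0.01, we fail to reject H₀.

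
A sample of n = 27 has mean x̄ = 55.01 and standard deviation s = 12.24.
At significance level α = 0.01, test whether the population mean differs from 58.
One-sample t-test:
H₀: μ = 58
H₁: μ ≠ 58
df = n - 1 = 26
t = (x̄ - μ₀) / (s/√n) = (55.01 - 58) / (12.24/√27) = -1.269
p-value = 0.2156

Since p-value > α = 0.01, we fail to reject H₀.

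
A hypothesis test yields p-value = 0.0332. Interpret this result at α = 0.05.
Since p = 0.0332 < α = 0.05, reject H₀.
There is sufficient evidence to reject the null hypothesis; the result is statistically significant at the 0.05 level.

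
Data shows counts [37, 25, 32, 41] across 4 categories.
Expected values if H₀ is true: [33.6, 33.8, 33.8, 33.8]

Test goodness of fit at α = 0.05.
Chi-square goodness of fit test:
H₀: observed counts match expected distribution
H₁: observed counts differ from expected distribution
df = k - 1 = 3
χ² = Σ(O - E)²/E
   = (37 - 33.6)²/33.6 + (25 - 33.8)²/33.8 + (32 - 33.8)²/33.8 + (41 - 33.8)²/33.8
   = 0.344 + 2.291 + 0.096 + 1.534
   = 4.26
p-value = 0.2343

Since p-value > α = 0.05, we fail to reject H₀.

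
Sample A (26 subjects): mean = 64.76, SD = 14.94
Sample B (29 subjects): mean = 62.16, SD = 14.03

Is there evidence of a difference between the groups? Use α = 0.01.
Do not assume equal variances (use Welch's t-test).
Welch's two-sample t-test:
H₀: μ₁ = μ₂
H₁: μ₁ ≠ μ₂
s₁²/n₁ = 14.94²/26 = 8.5848,  s₂²/n₂ = 14.03²/29 = 6.7876
SE = √(s₁²/n₁ + s₂²/n₂) = √(8.5848 + 6.7876) = 3.9208
df (Welch-Satterthwaite) = (s₁²/n₁ + s₂²/n₂)² / [(s₁²/n₁)²/(n₁-1) + (s₂²/n₂)²/(n₂-1)] ≈ 51.45
t = (x̄₁ - x̄₂) / SE = (64.76 - 62.16) / 3.9208 = 2.60 / 3.9208 = 0.663
p-value = 0.5102

Since p-value > α = 0.01, we fail to reject H₀.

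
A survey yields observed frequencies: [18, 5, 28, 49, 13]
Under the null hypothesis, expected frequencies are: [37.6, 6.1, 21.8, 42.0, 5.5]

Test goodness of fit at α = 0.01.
Chi-square goodness of fit test:
H₀: observed counts match expected distribution
H₁: observed counts differ from expected distribution
df = k - 1 = 4
χ² = Σ(O - E)²/E
   = (18 - 37.6)²/37.6 + (5 - 6.1)²/6.1 + (28 - 21.8)²/21.8 + (49 - 42.0)²/42.0 + (13 - 5.5)²/5.5
   = 10.217 + 0.198 + 1.763 + 1.167 + 10.227
   = 23.57
p-value = 0.0001

Since p-value < α = 0.01, we reject H₀.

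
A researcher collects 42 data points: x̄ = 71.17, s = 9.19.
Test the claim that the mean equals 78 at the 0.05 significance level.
One-sample t-test:
H₀: μ = 78
H₁: μ ≠ 78
df = n - 1 = 41
t = (x̄ - μ₀) / (s/√n) = (71.17 - 78) / (9.19/√42) = -4.816
p-value < 0.0001

Since p-value < α = 0.05, we reject H₀.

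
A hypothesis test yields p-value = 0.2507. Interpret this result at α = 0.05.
Since p = 0.2507 > α = 0.05, fail to reject H₀.
There is insufficient evidence to reject the null hypothesis; the result is not statistically significant at the 0.05 level.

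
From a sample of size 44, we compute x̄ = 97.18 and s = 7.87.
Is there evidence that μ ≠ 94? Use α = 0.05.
One-sample t-test:
H₀: μ = 94
H₁: μ ≠ 94
df = n - 1 = 43
t = (x̄ - μ₀) / (s/√n) = (97.18 - 94) / (7.87/√44) = 2.680
p-value = 0.0104

Since p-value < α = 0.05, we reject H₀.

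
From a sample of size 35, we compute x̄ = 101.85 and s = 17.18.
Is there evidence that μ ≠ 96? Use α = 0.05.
One-sample t-test:
H₀: μ = 96
H₁: μ ≠ 96
df = n - 1 = 34
t = (x̄ - μ₀) / (s/√n) = (101.85 - 96) / (17.18/√35) = 2.014
p-value = 0.0519

Since p-value > α = 0.05, we fail to reject H₀.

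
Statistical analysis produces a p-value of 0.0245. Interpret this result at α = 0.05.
Since p = 0.0245 < α = 0.05, reject H₀.
There is sufficient evidence to reject the null hypothesis; the result is statistically significant at the 0.05 level.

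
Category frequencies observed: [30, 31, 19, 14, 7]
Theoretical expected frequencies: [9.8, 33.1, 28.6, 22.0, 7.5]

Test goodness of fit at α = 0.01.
Chi-square goodness of fit test:
H₀: observed counts match expected distribution
H₁: observed counts differ from expected distribution
df = k - 1 = 4
χ² = Σ(O - E)²/E
   = (30 - 9.8)²/9.8 + (31 - 33.1)²/33.1 + (19 - 28.6)²/28.6 + (14 - 22.0)²/22.0 + (7 - 7.5)²/7.5
   = 41.637 + 0.133 + 3.222 + 2.909 + 0.033
   = 47.93
p-value < 0.0001

Since p-value < α = 0.01, we reject H₀.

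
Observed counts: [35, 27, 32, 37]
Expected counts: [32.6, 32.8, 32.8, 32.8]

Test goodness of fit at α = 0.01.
Chi-square goodness of fit test:
H₀: observed counts match expected distribution
H₁: observed counts differ from expected distribution
df = k - 1 = 3
χ² = Σ(O - E)²/E
   = (35 - 32.6)²/32.6 + (27 - 32.8)²/32.8 + (32 - 32.8)²/32.8 + (37 - 32.8)²/32.8
   = 0.177 + 1.026 + 0.020 + 0.538
   = 1.76
p-value = 0.6238

Since p-value > α = 0.01, we fail to reject H₀.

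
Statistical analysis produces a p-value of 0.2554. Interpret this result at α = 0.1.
Since p = 0.2554 > α = 0.1, fail to reject H₀.
There is insufficient evidence to reject the null hypothesis; the result is not statistically significant at the 0.1 level.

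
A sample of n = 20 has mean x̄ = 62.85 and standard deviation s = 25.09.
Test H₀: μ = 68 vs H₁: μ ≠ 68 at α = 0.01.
One-sample t-test:
H₀: μ = 68
H₁: μ ≠ 68
df = n - 1 = 19
t = (x̄ - μ₀) / (s/√n) = (62.85 - 68) / (25.09/√20) = -0.918
p-value = 0.3701

Since p-value > α = 0.01, we fail to reject H₀.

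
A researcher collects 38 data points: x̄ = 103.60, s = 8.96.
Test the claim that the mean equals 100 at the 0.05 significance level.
One-sample t-test:
H₀: μ = 100
H₁: μ ≠ 100
df = n - 1 = 37
t = (x̄ - μ₀) / (s/√n) = (103.60 - 100) / (8.96/√38) = 2.477
p-value = 0.0180

Since p-value < α = 0.05, we reject H₀.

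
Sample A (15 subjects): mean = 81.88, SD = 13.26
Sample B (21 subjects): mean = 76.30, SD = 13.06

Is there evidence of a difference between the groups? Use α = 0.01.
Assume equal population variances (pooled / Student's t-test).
Student's two-sample t-test (equal variances):
H₀: μ₁ = μ₂
H₁: μ₁ ≠ μ₂
df = n₁ + n₂ - 2 = 34
Pooled variance s_p² = [(n₁-1)s₁² + (n₂-1)s₂²] / (n₁ + n₂ - 2) = [(14)(13.26²) + (20)(13.06²)] / 34 = 172.7311
SE = √(s_p²(1/n₁ + 1/n₂)) = √(172.7311 × (1/15 + 1/21)) = 4.4431
t = (x̄₁ - x̄₂) / SE = (81.88 - 76.30) / 4.4431 = 5.58 / 4.4431 = 1.256
p-value = 0.2177

Since p-value > α = 0.01, we fail to reject H₀.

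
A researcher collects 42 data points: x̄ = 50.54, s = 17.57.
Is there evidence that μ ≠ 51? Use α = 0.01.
One-sample t-test:
H₀: μ = 51
H₁: μ ≠ 51
df = n - 1 = 41
t = (x̄ - μ₀) / (s/√n) = (50.54 - 51) / (17.57/√42) = -0.170
p-value = 0.8661

Since p-value > α = 0.01, we fail to reject H₀.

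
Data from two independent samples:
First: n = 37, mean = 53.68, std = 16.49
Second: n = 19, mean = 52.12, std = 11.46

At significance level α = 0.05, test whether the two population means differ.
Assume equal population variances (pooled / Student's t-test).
Student's two-sample t-test (equal variances):
H₀: μ₁ = μ₂
H₁: μ₁ ≠ μ₂
df = n₁ + n₂ - 2 = 54
Pooled variance s_p² = [(n₁-1)s₁² + (n₂-1)s₂²] / (n₁ + n₂ - 2) = [(36)(16.49²) + (18)(11.46²)] / 54 = 225.0573
SE = √(s_p²(1/n₁ + 1/n₂)) = √(225.0573 × (1/37 + 1/19)) = 4.2341
t = (x̄₁ - x̄₂) / SE = (53.68 - 52.12) / 4.2341 = 1.56 / 4.2341 = 0.368
p-value = 0.7140

Since p-value > α = 0.05, we fail to reject H₀.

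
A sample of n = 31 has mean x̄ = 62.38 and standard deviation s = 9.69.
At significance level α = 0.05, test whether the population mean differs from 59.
One-sample t-test:
H₀: μ = 59
H₁: μ ≠ 59
df = n - 1 = 30
t = (x̄ - μ₀) / (s/√n) = (62.38 - 59) / (9.69/√31) = 1.942
p-value = 0.0616

Since p-value > α = 0.05, we fail to reject H₀.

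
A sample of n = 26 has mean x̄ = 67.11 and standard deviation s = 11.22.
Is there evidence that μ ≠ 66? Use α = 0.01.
One-sample t-test:
H₀: μ = 66
H₁: μ ≠ 66
df = n - 1 = 25
t = (x̄ - μ₀) / (s/√n) = (67.11 - 66) / (11.22/√26) = 0.504
p-value = 0.6184

Since p-value > α = 0.01, we fail to reject H₀.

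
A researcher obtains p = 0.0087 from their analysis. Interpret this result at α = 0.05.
Since p = 0.0087 < α = 0.05, reject H₀.
There is sufficient evidence to reject the null hypothesis; the result is statistically significant at the 0.05 level.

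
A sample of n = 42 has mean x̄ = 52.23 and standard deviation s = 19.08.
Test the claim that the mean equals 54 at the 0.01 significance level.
One-sample t-test:
H₀: μ = 54
H₁: μ ≠ 54
df = n - 1 = 41
t = (x̄ - μ₀) / (s/√n) = (52.23 - 54) / (19.08/√42) = -0.601
p-value = 0.5510

Since p-value > α = 0.01, we fail to reject H₀.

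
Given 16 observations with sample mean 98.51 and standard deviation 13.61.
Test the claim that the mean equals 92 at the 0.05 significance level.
One-sample t-test:
H₀: μ = 92
H₁: μ ≠ 92
df = n - 1 = 15
t = (x̄ - μ₀) / (s/√n) = (98.51 - 92) / (13.61/√16) = 1.913
p-value = 0.0750

Since p-value > α = 0.05, we fail to reject H₀.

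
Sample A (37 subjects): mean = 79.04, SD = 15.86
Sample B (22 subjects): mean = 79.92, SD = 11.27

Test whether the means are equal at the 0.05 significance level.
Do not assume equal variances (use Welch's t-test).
Welch's two-sample t-test:
H₀: μ₁ = μ₂
H₁: μ₁ ≠ μ₂
s₁²/n₁ = 15.86²/37 = 6.7984,  s₂²/n₂ = 11.27²/22 = 5.7733
SE = √(s₁²/n₁ + s₂²/n₂) = √(6.7984 + 5.7733) = 3.5457
df (Welch-Satterthwaite) = (s₁²/n₁ + s₂²/n₂)² / [(s₁²/n₁)²/(n₁-1) + (s₂²/n₂)²/(n₂-1)] ≈ 55.05
t = (x̄₁ - x̄₂) / SE = (79.04 - 79.92) / 3.5457 = -0.88 / 3.5457 = -0.248
p-value = 0.8049

Since p-value > α = 0.05, we fail to reject H₀.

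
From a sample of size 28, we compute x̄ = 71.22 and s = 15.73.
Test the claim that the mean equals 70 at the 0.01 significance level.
One-sample t-test:
H₀: μ = 70
H₁: μ ≠ 70
df = n - 1 = 27
t = (x̄ - μ₀) / (s/√n) = (71.22 - 70) / (15.73/√28) = 0.410
p-value = 0.6847

Since p-value > α = 0.01, we fail to reject H₀.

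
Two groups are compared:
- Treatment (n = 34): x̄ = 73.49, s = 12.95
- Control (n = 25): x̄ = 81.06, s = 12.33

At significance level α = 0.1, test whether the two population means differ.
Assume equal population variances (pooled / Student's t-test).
Student's two-sample t-test (equal variances):
H₀: μ₁ = μ₂
H₁: μ₁ ≠ μ₂
df = n₁ + n₂ - 2 = 57
Pooled variance s_p² = [(n₁-1)s₁² + (n₂-1)s₂²] / (n₁ + n₂ - 2) = [(33)(12.95²) + (24)(12.33²)] / 57 = 161.1031
SE = √(s_p²(1/n₁ + 1/n₂)) = √(161.1031 × (1/34 + 1/25)) = 3.3440
t = (x̄₁ - x̄₂) / SE = (73.49 - 81.06) / 3.3440 = -7.57 / 3.3440 = -2.264
p-value = 0.0274

Since p-value < α = 0.1, we reject H₀.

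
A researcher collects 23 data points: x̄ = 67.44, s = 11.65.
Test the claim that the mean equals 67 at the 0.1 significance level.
One-sample t-test:
H₀: μ = 67
H₁: μ ≠ 67
df = n - 1 = 22
t = (x̄ - μ₀) / (s/√n) = (67.44 - 67) / (11.65/√23) = 0.181
p-value = 0.8579

Since p-value > α = 0.1, we fail to reject H₀.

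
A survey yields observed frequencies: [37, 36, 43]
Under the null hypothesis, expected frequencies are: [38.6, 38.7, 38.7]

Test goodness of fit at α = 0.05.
Chi-square goodness of fit test:
H₀: observed counts match expected distribution
H₁: observed counts differ from expected distribution
df = k - 1 = 2
χ² = Σ(O - E)²/E
   = (37 - 38.6)²/38.6 + (36 - 38.7)²/38.7 + (43 - 38.7)²/38.7
   = 0.066 + 0.188 + 0.478
   = 0.73
p-value = 0.6933

Since p-value > α = 0.05, we fail to reject H₀.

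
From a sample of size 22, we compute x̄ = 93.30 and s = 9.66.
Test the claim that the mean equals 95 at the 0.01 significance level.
One-sample t-test:
H₀: μ = 95
H₁: μ ≠ 95
df = n - 1 = 21
t = (x̄ - μ₀) / (s/√n) = (93.30 - 95) / (9.66/√22) = -0.825
p-value = 0.4184

Since p-value > α = 0.01, we fail to reject H₀.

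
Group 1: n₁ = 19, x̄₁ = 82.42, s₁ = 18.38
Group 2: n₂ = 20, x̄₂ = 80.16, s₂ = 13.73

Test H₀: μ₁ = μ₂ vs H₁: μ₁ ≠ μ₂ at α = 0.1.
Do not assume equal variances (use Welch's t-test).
Welch's two-sample t-test:
H₀: μ₁ = μ₂
H₁: μ₁ ≠ μ₂
s₁²/n₁ = 18.38²/19 = 17.7802,  s₂²/n₂ = 13.73²/20 = 9.4256
SE = √(s₁²/n₁ + s₂²/n₂) = √(17.7802 + 9.4256) = 5.2159
df (Welch-Satterthwaite) = (s₁²/n₁ + s₂²/n₂)² / [(s₁²/n₁)²/(n₁-1) + (s₂²/n₂)²/(n₂-1)] ≈ 33.28
t = (x̄₁ - x̄₂) / SE = (82.42 - 80.16) / 5.2159 = 2.26 / 5.2159 = 0.433
p-value = 0.6676

Since p-value > α = 0.1, we fail to reject H₀.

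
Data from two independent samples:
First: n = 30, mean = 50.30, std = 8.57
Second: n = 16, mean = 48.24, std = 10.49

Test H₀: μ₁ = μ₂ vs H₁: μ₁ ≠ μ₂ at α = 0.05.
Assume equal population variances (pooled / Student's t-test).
Student's two-sample t-test (equal variances):
H₀: μ₁ = μ₂
H₁: μ₁ ≠ μ₂
df = n₁ + n₂ - 2 = 44
Pooled variance s_p² = [(n₁-1)s₁² + (n₂-1)s₂²] / (n₁ + n₂ - 2) = [(29)(8.57²) + (15)(10.49²)] / 44 = 85.9205
SE = √(s_p²(1/n₁ + 1/n₂)) = √(85.9205 × (1/30 + 1/16)) = 2.8695
t = (x̄₁ - x̄₂) / SE = (50.30 - 48.24) / 2.8695 = 2.06 / 2.8695 = 0.718
p-value = 0.4766

Since p-value > α = 0.05, we fail to reject H₀.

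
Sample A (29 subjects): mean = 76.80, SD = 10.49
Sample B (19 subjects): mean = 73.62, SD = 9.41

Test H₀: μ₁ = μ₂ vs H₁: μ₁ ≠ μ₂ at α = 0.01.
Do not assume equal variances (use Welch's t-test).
Welch's two-sample t-test:
H₀: μ₁ = μ₂
H₁: μ₁ ≠ μ₂
s₁²/n₁ = 10.49²/29 = 3.7945,  s₂²/n₂ = 9.41²/19 = 4.6604
SE = √(s₁²/n₁ + s₂²/n₂) = √(3.7945 + 4.6604) = 2.9077
df (Welch-Satterthwaite) = (s₁²/n₁ + s₂²/n₂)² / [(s₁²/n₁)²/(n₁-1) + (s₂²/n₂)²/(n₂-1)] ≈ 41.54
t = (x̄₁ - x̄₂) / SE = (76.80 - 73.62) / 2.9077 = 3.18 / 2.9077 = 1.094
p-value = 0.2804

Since p-value > α = 0.01, we fail to reject H₀.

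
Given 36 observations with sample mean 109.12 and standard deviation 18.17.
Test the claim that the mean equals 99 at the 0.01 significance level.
One-sample t-test:
H₀: μ = 99
H₁: μ ≠ 99
df = n - 1 = 35
t = (x̄ - μ₀) / (s/√n) = (109.12 - 99) / (18.17/√36) = 3.342
p-value = 0.0020

Since p-value < α = 0.01, we reject H₀.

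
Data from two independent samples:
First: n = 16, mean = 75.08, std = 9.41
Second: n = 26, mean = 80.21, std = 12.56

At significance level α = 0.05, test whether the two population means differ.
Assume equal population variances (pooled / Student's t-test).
Student's two-sample t-test (equal variances):
H₀: μ₁ = μ₂
H₁: μ₁ ≠ μ₂
df = n₁ + n₂ - 2 = 40
Pooled variance s_p² = [(n₁-1)s₁² + (n₂-1)s₂²] / (n₁ + n₂ - 2) = [(15)(9.41²) + (25)(12.56²)] / 40 = 131.8015
SE = √(s_p²(1/n₁ + 1/n₂)) = √(131.8015 × (1/16 + 1/26)) = 3.6479
t = (x̄₁ - x̄₂) / SE = (75.08 - 80.21) / 3.6479 = -5.13 / 3.6479 = -1.406
p-value = 0.1674

Since p-value > α = 0.05, we fail to reject H₀.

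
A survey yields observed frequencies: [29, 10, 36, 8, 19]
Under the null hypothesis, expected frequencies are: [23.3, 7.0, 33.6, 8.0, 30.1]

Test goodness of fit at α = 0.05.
Chi-square goodness of fit test:
H₀: observed counts match expected distribution
H₁: observed counts differ from expected distribution
df = k - 1 = 4
χ² = Σ(O - E)²/E
   = (29 - 23.3)²/23.3 + (10 - 7.0)²/7.0 + (36 - 33.6)²/33.6 + (8 - 8.0)²/8.0 + (19 - 30.1)²/30.1
   = 1.394 + 1.286 + 0.171 + 0.000 + 4.093
   = 6.94
p-value = 0.1388

Since p-value > α = 0.05, we fail to reject H₀.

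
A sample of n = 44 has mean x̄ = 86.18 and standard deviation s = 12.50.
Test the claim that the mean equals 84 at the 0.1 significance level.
One-sample t-test:
H₀: μ = 84
H₁: μ ≠ 84
df = n - 1 = 43
t = (x̄ - μ₀) / (s/√n) = (86.18 - 84) / (12.50/√44) = 1.157
p-value = 0.2537

Since p-value > α = 0.1, we fail to reject H₀.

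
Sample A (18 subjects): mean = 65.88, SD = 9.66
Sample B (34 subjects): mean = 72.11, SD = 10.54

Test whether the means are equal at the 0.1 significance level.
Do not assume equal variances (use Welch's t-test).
Welch's two-sample t-test:
H₀: μ₁ = μ₂
H₁: μ₁ ≠ μ₂
s₁²/n₁ = 9.66²/18 = 5.1842,  s₂²/n₂ = 10.54²/34 = 3.2674
SE = √(s₁²/n₁ + s₂²/n₂) = √(5.1842 + 3.2674) = 2.9072
df (Welch-Satterthwaite) = (s₁²/n₁ + s₂²/n₂)² / [(s₁²/n₁)²/(n₁-1) + (s₂²/n₂)²/(n₂-1)] ≈ 37.51
t = (x̄₁ - x̄₂) / SE = (65.88 - 72.11) / 2.9072 = -6.23 / 2.9072 = -2.143
p-value = 0.0387

Since p-value < α = 0.1, we reject H₀.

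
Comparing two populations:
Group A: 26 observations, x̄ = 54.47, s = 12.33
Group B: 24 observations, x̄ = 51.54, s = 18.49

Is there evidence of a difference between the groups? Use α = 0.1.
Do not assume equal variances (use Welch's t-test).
Welch's two-sample t-test:
H₀: μ₁ = μ₂
H₁: μ₁ ≠ μ₂
s₁²/n₁ = 12.33²/26 = 5.8473,  s₂²/n₂ = 18.49²/24 = 14.2450
SE = √(s₁²/n₁ + s₂²/n₂) = √(5.8473 + 14.2450) = 4.4824
df (Welch-Satterthwaite) = (s₁²/n₁ + s₂²/n₂)² / [(s₁²/n₁)²/(n₁-1) + (s₂²/n₂)²/(n₂-1)] ≈ 39.62
t = (x̄₁ - x̄₂) / SE = (54.47 - 51.54) / 4.4824 = 2.93 / 4.4824 = 0.654
p-value = 0.5171

Since p-value > α = 0.1, we fail to reject H₀.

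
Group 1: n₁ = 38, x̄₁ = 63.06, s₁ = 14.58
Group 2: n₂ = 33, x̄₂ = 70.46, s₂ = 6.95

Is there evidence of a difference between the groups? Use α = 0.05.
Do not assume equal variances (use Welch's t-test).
Welch's two-sample t-test:
H₀: μ₁ = μ₂
H₁: μ₁ ≠ μ₂
s₁²/n₁ = 14.58²/38 = 5.5941,  s₂²/n₂ = 6.95²/33 = 1.4637
SE = √(s₁²/n₁ + s₂²/n₂) = √(5.5941 + 1.4637) = 2.6567
df (Welch-Satterthwaite) = (s₁²/n₁ + s₂²/n₂)² / [(s₁²/n₁)²/(n₁-1) + (s₂²/n₂)²/(n₂-1)] ≈ 54.58
t = (x̄₁ - x̄₂) / SE = (63.06 - 70.46) / 2.6567 = -7.40 / 2.6567 = -2.785
p-value = 0.0073

Since p-value < α = 0.05, we reject H₀.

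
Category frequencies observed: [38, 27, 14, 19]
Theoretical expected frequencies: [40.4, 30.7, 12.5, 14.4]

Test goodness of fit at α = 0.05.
Chi-square goodness of fit test:
H₀: observed counts match expected distribution
H₁: observed counts differ from expected distribution
df = k - 1 = 3
χ² = Σ(O - E)²/E
   = (38 - 40.4)²/40.4 + (27 - 30.7)²/30.7 + (14 - 12.5)²/12.5 + (19 - 14.4)²/14.4
   = 0.143 + 0.446 + 0.180 + 1.469
   = 2.24
p-value = 0.5245

Since p-value > α = 0.05, we fail to reject H₀.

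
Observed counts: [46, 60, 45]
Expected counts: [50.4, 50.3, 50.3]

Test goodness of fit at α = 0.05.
Chi-square goodness of fit test:
H₀: observed counts match expected distribution
H₁: observed counts differ from expected distribution
df = k - 1 = 2
χ² = Σ(O - E)²/E
   = (46 - 50.4)²/50.4 + (60 - 50.3)²/50.3 + (45 - 50.3)²/50.3
   = 0.384 + 1.871 + 0.558
   = 2.81
p-value = 0.2450

Since p-value > α = 0.05, we fail to reject H₀.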